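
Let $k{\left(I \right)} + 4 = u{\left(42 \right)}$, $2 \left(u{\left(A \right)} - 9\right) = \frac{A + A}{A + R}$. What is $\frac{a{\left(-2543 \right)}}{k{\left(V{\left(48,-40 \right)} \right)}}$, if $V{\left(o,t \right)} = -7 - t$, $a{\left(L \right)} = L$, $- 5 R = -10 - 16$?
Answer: $- \frac{300074}{695} \approx -431.76$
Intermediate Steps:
$R = \frac{26}{5}$ ($R = - \frac{-10 - 16}{5} = \left(- \frac{1}{5}\right) \left(-26\right) = \frac{26}{5} \approx 5.2$)
$u{\left(A \right)} = 9 + \frac{A}{\frac{26}{5} + A}$ ($u{\left(A \right)} = 9 + \frac{\left(A + A\right) \frac{1}{A + \frac{26}{5}}}{2} = 9 + \frac{2 A \frac{1}{\frac{26}{5} + A}}{2} = 9 + \frac{A}{\frac{26}{5} + A}$)
$k{\left(I \right)} = \frac{695}{118}$ ($k{\left(I \right)} = -4 + \frac{2 \left(117 + 25 \cdot 42\right)}{26 + 5 \cdot 42} = -4 + \frac{2 \left(117 + 1050\right)}{26 + 210} = -4 + 2 \cdot \frac{1}{236} \cdot 1167 = -4 + \frac{1167}{118} = \frac{695}{118}$)
$\frac{a{\left(-2543 \right)}}{k{\left(V{\left(48,-40 \right)} \right)}} = - \frac{2543}{\frac{695}{118}} = \left(-2543\right) \frac{118}{695} = - \frac{300074}{695}$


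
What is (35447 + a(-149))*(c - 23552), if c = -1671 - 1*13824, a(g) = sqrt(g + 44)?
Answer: -1384099009 - 39047*I*sqrt(105) ≈ -1.3841e+9 - 4.0011e+5*I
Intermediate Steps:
a(g) = sqrt(44 + g)
c = -15495 (c = -1671 - 13824 = -15495)
(35447 + a(-149))*(c - 23552) = (35447 + sqrt(44 - 149))*(-15495 - 23552) = (35447 + sqrt(-105))*(-39047) = (35447 + I*sqrt(105))*(-39047) = -1384099009 - 39047*I*sqrt(105)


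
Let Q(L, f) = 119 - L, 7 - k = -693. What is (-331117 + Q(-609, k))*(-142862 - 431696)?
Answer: 189827643062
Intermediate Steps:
k = 700 (k = 7 - 1*(-693) = 7 + 693 = 700)
(-331117 + Q(-609, k))*(-142862 - 431696) = (-331117 + (119 - 1*(-609)))*(-142862 - 431696) = (-331117 + (119 + 609))*(-574558) = (-331117 + 728)*(-574558) = -330389*(-574558) = 189827643062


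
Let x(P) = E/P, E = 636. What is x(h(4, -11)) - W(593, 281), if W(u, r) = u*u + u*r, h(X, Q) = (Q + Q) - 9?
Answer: -16067378/31 ≈ -5.1830e+5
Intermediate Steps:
h(X, Q) = -9 + 2*Q (h(X, Q) = 2*Q - 9 = -9 + 2*Q)
x(P) = 636/P
W(u, r) = u**2 + r*u
x(h(4, -11)) - W(593, 281) = 636/(-9 + 2*(-11)) - 593*(281 + 593) = 636/(-9 - 22) - 593*874 = 636/(-31) - 1*518282 = 636*(-1/31) - 518282 = -636/31 - 518282 = -16067378/31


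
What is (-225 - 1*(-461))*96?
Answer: 22656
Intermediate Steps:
(-225 - 1*(-461))*96 = (-225 + 461)*96 = 236*96 = 22656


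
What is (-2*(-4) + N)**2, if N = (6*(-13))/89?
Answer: 401956/7921 ≈ 50.746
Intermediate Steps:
N = -78/89 (N = -78*1/89 = -78/89 ≈ -0.87640)
(-2*(-4) + N)**2 = (-2*(-4) - 78/89)**2 = (8 - 78/89)**2 = (634/89)**2 = 401956/7921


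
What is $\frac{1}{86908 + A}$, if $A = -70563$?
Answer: $\frac{1}{16345} \approx 6.1181 \cdot 10^{-5}$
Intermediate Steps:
$\frac{1}{86908 + A} = \frac{1}{86908 - 70563} = \frac{1}{16345}$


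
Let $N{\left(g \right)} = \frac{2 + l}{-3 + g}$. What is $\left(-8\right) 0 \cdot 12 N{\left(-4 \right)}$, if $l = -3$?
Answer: $0$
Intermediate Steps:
$N{\left(g \right)} = - \frac{1}{-3 + g}$ ($N{\left(g \right)} = \frac{2 - 3}{-3 + g} = - \frac{1}{-3 + g}$)
$\left(-8\right) 0 \cdot 12 N{\left(-4 \right)} = \left(-8\right) 0 \cdot 12 \left(- \frac{1}{-3 - 4}\right) = 0 \cdot 12 \left(- \frac{1}{-7}\right) = 0 \left(\left(-1\right) \left(- \frac{1}{7}\right)\right) = 0 \cdot \frac{1}{7} = 0$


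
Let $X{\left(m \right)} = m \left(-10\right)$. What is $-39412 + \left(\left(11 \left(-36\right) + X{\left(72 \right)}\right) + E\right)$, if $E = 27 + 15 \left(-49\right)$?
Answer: $-41236$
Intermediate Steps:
$E = -708$ ($E = 27 - 735 = -708$)
$X{\left(m \right)} = - 10 m$
$-39412 + \left(\left(11 \left(-36\right) + X{\left(72 \right)}\right) + E\right) = -39412 + \left(\left(11 \left(-36\right) - 720\right) - 708\right) = -39412 - 1824 = -41236$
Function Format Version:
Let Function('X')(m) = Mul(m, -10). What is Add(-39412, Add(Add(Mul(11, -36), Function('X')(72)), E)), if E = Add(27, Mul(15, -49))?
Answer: -41236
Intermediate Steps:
E = -708 (E = Add(27, -735) = -708)
Function('X')(m) = Mul(-10, m)
Add(-39412, Add(Add(Mul(11, -36), Function('X')(72)), E)) = Add(-39412, Add(Add(Mul(11, -36), Mul(-10, 72)), -708)) = Add(-39412, Add(Add(-396, -720), -708)) = Add(-39412, Add(-1116, -708)) = Add(-39412, -1824) = -41236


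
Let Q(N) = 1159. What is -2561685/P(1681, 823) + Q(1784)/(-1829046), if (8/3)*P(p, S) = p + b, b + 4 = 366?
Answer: -4164836080399/1245580326 ≈ -3343.7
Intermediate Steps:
b = 362 (b = -4 + 366 = 362)
P(p, S) = 543/4 + 3*p/8 (P(p, S) = 3*(p + 362)/8 = 3*(362 + p)/8 = 543/4 + 3*p/8)
-2561685/P(1681, 823) + Q(1784)/(-1829046) = -2561685/(543/4 + (3/8)*1681) + 1159/(-1829046) = -2561685/(543/4 + 5043/8) + 1159*(-1/1829046) = -2561685/6129/8 - 1159/1829046 = -2561685*8/6129 - 1159/1829046 = -6831160/2043 - 1159/1829046 = -4164836080399/1245580326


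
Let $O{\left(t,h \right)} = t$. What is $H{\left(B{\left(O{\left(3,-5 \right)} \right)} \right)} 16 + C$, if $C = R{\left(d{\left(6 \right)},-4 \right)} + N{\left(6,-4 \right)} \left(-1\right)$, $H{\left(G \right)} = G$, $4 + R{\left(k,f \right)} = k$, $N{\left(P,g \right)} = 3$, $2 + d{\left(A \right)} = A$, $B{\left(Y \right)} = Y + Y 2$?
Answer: $141$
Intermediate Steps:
$B{\left(Y \right)} = 3 Y$ ($B{\left(Y \right)} = Y + 2 Y = 3 Y$)
$d{\left(A \right)} = -2 + A$
$R{\left(k,f \right)} = -4 + k$
$C = -3$ ($C = \left(-4 + \left(-2 + 6\right)\right) + 3 \left(-1\right) = \left(-4 + 4\right) - 3 = 0 - 3 = -3$)
$H{\left(B{\left(O{\left(3,-5 \right)} \right)} \right)} 16 + C = 3 \cdot 3 \cdot 16 - 3 = 9 \cdot 16 - 3 = 144 - 3 = 141$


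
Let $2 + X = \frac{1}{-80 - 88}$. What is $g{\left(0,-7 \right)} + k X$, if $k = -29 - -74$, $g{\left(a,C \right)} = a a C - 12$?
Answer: $- \frac{5727}{56} \approx -102.27$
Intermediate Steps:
$g{\left(a,C \right)} = -12 + C a^{2}$ ($g{\left(a,C \right)} = a^{2} C - 12 = C a^{2} - 12 = -12 + C a^{2}$)
$k = 45$ ($k = -29 + 74 = 45$)
$X = - \frac{337}{168}$ ($X = -2 + \frac{1}{-80 - 88} = -2 + \frac{1}{-168} = -2 - \frac{1}{168} = - \frac{337}{168} \approx -2.006$)
$g{\left(0,-7 \right)} + k X = \left(-12 - 7 \cdot 0^{2}\right) + 45 \left(- \frac{337}{168}\right) = \left(-12 - 0\right) - \frac{5055}{56} = \left(-12 + 0\right) - \frac{5055}{56} = -12 - \frac{5055}{56} = - \frac{5727}{56}$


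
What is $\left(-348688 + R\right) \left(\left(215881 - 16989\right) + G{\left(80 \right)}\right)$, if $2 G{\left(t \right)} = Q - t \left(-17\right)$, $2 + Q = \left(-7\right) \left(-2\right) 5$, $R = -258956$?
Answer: $-121289388264$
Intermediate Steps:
$Q = 68$ ($Q = -2 + \left(-7\right) \left(-2\right) 5 = -2 + 14 \cdot 5 = -2 + 70 = 68$)
$G{\left(t \right)} = 34 + \frac{17 t}{2}$ ($G{\left(t \right)} = \frac{68 - t \left(-17\right)}{2} = \frac{68 - - 17 t}{2} = \frac{68 + 17 t}{2} = 34 + \frac{17 t}{2}$)
$\left(-348688 + R\right) \left(\left(215881 - 16989\right) + G{\left(80 \right)}\right) = \left(-348688 - 258956\right) \left(\left(215881 - 16989\right) + \left(34 + \frac{17}{2} \cdot 80\right)\right) = - 607644 \left(198892 + \left(34 + 680\right)\right) = - 607644 \left(198892 + 714\right) = \left(-607644\right) 199606 = -121289388264$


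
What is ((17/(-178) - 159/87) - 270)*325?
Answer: -456191775/5162 ≈ -88375.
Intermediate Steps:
((17/(-178) - 159/87) - 270)*325 = ((17*(-1/178) - 159*1/87) - 270)*325 = ((-17/178 - 53/29) - 270)*325 = (-9927/5162 - 270)*325 = -1403667/5162*325 = -456191775/5162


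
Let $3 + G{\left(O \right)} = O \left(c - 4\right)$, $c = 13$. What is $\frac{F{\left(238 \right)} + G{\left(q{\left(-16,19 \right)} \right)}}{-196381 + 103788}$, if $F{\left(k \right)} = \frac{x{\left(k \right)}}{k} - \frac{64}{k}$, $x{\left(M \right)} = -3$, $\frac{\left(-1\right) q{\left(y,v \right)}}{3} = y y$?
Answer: $\frac{1645837}{22037134} \approx 0.074685$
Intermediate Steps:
$q{\left(y,v \right)} = - 3 y^{2}$ ($q{\left(y,v \right)} = - 3 y y = - 3 y^{2}$)
$F{\left(k \right)} = - \frac{67}{k}$ ($F{\left(k \right)} = - \frac{3}{k} - \frac{64}{k} = - \frac{67}{k}$)
$G{\left(O \right)} = -3 + 9 O$ ($G{\left(O \right)} = -3 + O \left(13 - 4\right) = -3 + O 9 = -3 + 9 O$)
$\frac{F{\left(238 \right)} + G{\left(q{\left(-16,19 \right)} \right)}}{-196381 + 103788} = \frac{- \frac{67}{238} + \left(-3 + 9 \left(- 3 \left(-16\right)^{2}\right)\right)}{-196381 + 103788} = \frac{\left(-67\right) \frac{1}{238} + \left(-3 + 9 \left(\left(-3\right) 256\right)\right)}{-92593} = \left(- \frac{67}{238} + \left(-3 + 9 \left(-768\right)\right)\right) \left(- \frac{1}{92593}\right) = \left(- \frac{67}{238} - 6915\right) \left(- \frac{1}{92593}\right) = \left(- \frac{1645837}{238}\right) \left(- \frac{1}{92593}\right) = \frac{1645837}{22037134}$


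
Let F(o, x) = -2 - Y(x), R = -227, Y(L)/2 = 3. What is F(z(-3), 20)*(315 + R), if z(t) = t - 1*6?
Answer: -704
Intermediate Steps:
Y(L) = 6 (Y(L) = 2*3 = 6)
z(t) = -6 + t (z(t) = t - 6 = -6 + t)
F(o, x) = -8 (F(o, x) = -2 - 1*6 = -2 - 6 = -8)
F(z(-3), 20)*(315 + R) = -8*(315 - 227) = -8*88 = -704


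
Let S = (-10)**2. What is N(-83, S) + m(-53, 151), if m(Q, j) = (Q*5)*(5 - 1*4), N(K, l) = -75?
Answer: -340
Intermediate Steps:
S = 100
m(Q, j) = 5*Q (m(Q, j) = (5*Q)*(5 - 4) = (5*Q)*1 = 5*Q)
N(-83, S) + m(-53, 151) = -75 + 5*(-53) = -75 - 265 = -340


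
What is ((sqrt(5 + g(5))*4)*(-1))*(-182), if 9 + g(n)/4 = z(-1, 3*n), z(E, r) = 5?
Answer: 728*I*sqrt(11) ≈ 2414.5*I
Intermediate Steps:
g(n) = -16 (g(n) = -36 + 4*5 = -36 + 20 = -16)
((sqrt(5 + g(5))*4)*(-1))*(-182) = ((sqrt(5 - 16)*4)*(-1))*(-182) = ((sqrt(-11)*4)*(-1))*(-182) = (((I*sqrt(11))*4)*(-1))*(-182) = ((4*I*sqrt(11))*(-1))*(-182) = -4*I*sqrt(11)*(-182) = 728*I*sqrt(11)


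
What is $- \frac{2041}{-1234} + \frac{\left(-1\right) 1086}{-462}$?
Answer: $\frac{380511}{95018} \approx 4.0046$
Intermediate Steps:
$- \frac{2041}{-1234} + \frac{\left(-1\right) 1086}{-462} = \left(-2041\right) \left(- \frac{1}{1234}\right) - - \frac{181}{77} = \frac{2041}{1234} + \frac{181}{77} = \frac{380511}{95018}$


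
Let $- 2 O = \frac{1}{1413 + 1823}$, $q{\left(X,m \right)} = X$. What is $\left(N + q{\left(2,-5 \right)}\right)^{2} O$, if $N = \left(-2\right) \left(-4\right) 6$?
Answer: $- \frac{625}{1618} \approx -0.38628$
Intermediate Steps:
$N = 48$ ($N = 8 \cdot 6 = 48$)
$O = - \frac{1}{6472}$ ($O = - \frac{1}{2 \left(1413 + 1823\right)} = - \frac{1}{2 \cdot 3236} = \left(- \frac{1}{2}\right) \frac{1}{3236} = - \frac{1}{6472} \approx -0.00015451$)
$\left(N + q{\left(2,-5 \right)}\right)^{2} O = \left(48 + 2\right)^{2} \left(- \frac{1}{6472}\right) = 50^{2} \left(- \frac{1}{6472}\right) = 2500 \left(- \frac{1}{6472}\right) = - \frac{625}{1618}$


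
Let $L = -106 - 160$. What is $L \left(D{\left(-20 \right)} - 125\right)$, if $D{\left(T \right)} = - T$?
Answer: $27930$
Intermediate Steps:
$L = -266$ ($L = -106 - 160 = -266$)
$L \left(D{\left(-20 \right)} - 125\right) = - 266 \left(\left(-1\right) \left(-20\right) - 125\right) = - 266 \left(20 - 125\right) = \left(-266\right) \left(-105\right) = 27930$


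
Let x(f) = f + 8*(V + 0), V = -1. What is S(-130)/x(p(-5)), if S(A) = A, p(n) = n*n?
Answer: -130/17 ≈ -7.6471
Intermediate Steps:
p(n) = n**2
x(f) = -8 + f (x(f) = f + 8*(-1 + 0) = f + 8*(-1) = f - 8 = -8 + f)
S(-130)/x(p(-5)) = -130/(-8 + (-5)**2) = -130/(-8 + 25) = -130/17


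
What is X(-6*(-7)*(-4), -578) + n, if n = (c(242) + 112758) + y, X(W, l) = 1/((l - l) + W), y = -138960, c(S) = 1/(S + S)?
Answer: -532634335/20328 ≈ -26202.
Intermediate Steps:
c(S) = 1/(2*S)
X(W, l) = 1/W (X(W, l) = 1/(0 + W) = 1/W)
n = -12681767/484 (n = ((1/2)/242 + 112758) - 138960 = ((1/2)*(1/242) + 112758) - 138960 = (1/484 + 112758) - 138960 = 54574873/484 - 138960 = -12681767/484 ≈ -26202.)
X(-6*(-7)*(-4), -578) + n = 1/(-6*(-7)*(-4)) - 12681767/484 = 1/(42*(-4)) - 12681767/484 = 1/(-168) - 12681767/484 = -1/168 - 12681767/484 = -532634335/20328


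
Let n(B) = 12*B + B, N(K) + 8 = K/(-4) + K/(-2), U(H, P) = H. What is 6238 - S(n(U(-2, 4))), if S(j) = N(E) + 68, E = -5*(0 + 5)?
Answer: 24637/4 ≈ 6159.3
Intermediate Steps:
E = -25 (E = -5*5 = -25)
N(K) = -8 - 3*K/4 (N(K) = -8 + (K/(-4) + K/(-2)) = -8 + (K*(-¼) + K*(-½)) = -8 + (-K/4 - K/2) = -8 - 3*K/4)
n(B) = 13*B
S(j) = 315/4 (S(j) = (-8 - ¾*(-25)) + 68 = (-8 + 75/4) + 68 = 43/4 + 68 = 315/4)
6238 - S(n(U(-2, 4))) = 6238 - 1*315/4 = 6238 - 315/4 = 24637/4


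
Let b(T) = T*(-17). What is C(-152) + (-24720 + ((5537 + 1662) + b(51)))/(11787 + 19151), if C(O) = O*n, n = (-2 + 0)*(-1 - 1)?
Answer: -9414346/15469 ≈ -608.59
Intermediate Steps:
b(T) = -17*T
n = 4 (n = -2*(-2) = 4)
C(O) = 4*O (C(O) = O*4 = 4*O)
C(-152) + (-24720 + ((5537 + 1662) + b(51)))/(11787 + 19151) = 4*(-152) + (-24720 + ((5537 + 1662) - 17*51))/(11787 + 19151) = -608 + (-24720 + (7199 - 867))/30938 = -608 + (-24720 + 6332)*(1/30938) = -608 - 18388*1/30938 = -608 - 9194/15469 = -9414346/15469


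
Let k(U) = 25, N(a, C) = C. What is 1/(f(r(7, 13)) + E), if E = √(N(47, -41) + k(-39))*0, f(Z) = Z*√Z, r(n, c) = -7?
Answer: I*√7/49 ≈ 0.053995*I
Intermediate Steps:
f(Z) = Z^(3/2)
E = 0 (E = √(-41 + 25)*0 = √(-16)*0 = (4*I)*0 = 0)
1/(f(r(7, 13)) + E) = 1/((-7)^(3/2) + 0) = 1/(-7*I*√7 + 0) = 1/(-7*I*√7) = I*√7/49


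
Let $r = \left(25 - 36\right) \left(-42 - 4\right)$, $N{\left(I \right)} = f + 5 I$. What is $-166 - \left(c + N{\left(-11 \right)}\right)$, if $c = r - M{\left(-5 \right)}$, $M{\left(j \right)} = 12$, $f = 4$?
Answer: $-609$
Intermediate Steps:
$N{\left(I \right)} = 4 + 5 I$
$r = 506$ ($r = \left(-11\right) \left(-46\right) = 506$)
$c = 494$ ($c = 506 - 12 = 494$)
$-166 - \left(c + N{\left(-11 \right)}\right) = -166 - \left(494 + \left(4 + 5 \left(-11\right)\right)\right) = -166 - \left(494 + \left(4 - 55\right)\right) = -166 - \left(494 - 51\right) = -166 - 443 = -609$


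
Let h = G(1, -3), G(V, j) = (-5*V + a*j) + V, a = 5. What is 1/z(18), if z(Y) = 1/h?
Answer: -19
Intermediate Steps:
G(V, j) = -4*V + 5*j (G(V, j) = (-5*V + 5*j) + V = -4*V + 5*j)
h = -19 (h = -4*1 + 5*(-3) = -4 - 15 = -19)
z(Y) = -1/19 (z(Y) = 1/(-19) = -1/19)
1/z(18) = 1/(-1/19) = -19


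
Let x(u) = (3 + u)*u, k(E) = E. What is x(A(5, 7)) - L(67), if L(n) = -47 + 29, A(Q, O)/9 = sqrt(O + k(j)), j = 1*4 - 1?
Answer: 828 + 27*sqrt(10) ≈ 913.38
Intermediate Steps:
j = 3 (j = 4 - 1 = 3)
A(Q, O) = 9*sqrt(3 + O) (A(Q, O) = 9*sqrt(O + 3) = 9*sqrt(3 + O))
L(n) = -18
x(u) = u*(3 + u)
x(A(5, 7)) - L(67) = (9*sqrt(3 + 7))*(3 + 9*sqrt(3 + 7)) - 1*(-18) = (9*sqrt(10))*(3 + 9*sqrt(10)) + 18 = 9*sqrt(10)*(3 + 9*sqrt(10)) + 18 = 18 + 9*sqrt(10)*(3 + 9*sqrt(10))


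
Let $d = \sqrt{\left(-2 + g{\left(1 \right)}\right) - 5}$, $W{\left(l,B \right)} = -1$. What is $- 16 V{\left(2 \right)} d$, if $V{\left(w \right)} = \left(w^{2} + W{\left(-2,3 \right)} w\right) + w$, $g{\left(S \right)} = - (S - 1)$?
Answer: $- 64 i \sqrt{7} \approx - 169.33 i$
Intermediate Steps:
$g{\left(S \right)} = 1 - S$ ($g{\left(S \right)} = - (-1 + S) = 1 - S$)
$V{\left(w \right)} = w^{2}$ ($V{\left(w \right)} = \left(w^{2} - w\right) + w = w^{2}$)
$d = i \sqrt{7}$ ($d = \sqrt{\left(-2 + \left(1 - 1\right)\right) - 5} = \sqrt{\left(-2 + 0\right) - 5} = \sqrt{-2 - 5} = \sqrt{-7} = i \sqrt{7} \approx 2.6458 i$)
$- 16 V{\left(2 \right)} d = - 16 \cdot 2^{2} i \sqrt{7} = \left(-16\right) 4 i \sqrt{7} = - 64 i \sqrt{7}$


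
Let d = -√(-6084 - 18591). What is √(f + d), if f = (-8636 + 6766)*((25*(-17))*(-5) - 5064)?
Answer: √(5495930 - 5*I*√987) ≈ 2344.3 - 0.03*I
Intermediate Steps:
d = -5*I*√987 (d = -√(-24675) = -5*I*√987 ≈ -157.08*I)
f = 5495930 (f = -1870*(-425*(-5) - 5064) = -1870*(2125 - 5064) = -1870*(-2939) = 5495930)
√(f + d) = √(5495930 - 5*I*√987)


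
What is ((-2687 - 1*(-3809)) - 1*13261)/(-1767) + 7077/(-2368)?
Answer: 16240093/4184256 ≈ 3.8812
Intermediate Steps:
((-2687 - 1*(-3809)) - 1*13261)/(-1767) + 7077/(-2368) = ((-2687 + 3809) - 13261)*(-1/1767) + 7077*(-1/2368) = (1122 - 13261)*(-1/1767) - 7077/2368 = -12139*(-1/1767) - 7077/2368 = 12139/1767 - 7077/2368 = 16240093/4184256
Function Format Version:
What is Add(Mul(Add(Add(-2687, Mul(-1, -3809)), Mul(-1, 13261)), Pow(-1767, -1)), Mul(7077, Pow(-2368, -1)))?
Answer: Rational(16240093, 4184256) ≈ 3.8812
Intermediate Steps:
Add(Mul(Add(Add(-2687, Mul(-1, -3809)), Mul(-1, 13261)), Pow(-1767, -1)), Mul(7077, Pow(-2368, -1))) = Add(Mul(Add(Add(-2687, 3809), -13261), Rational(-1, 1767)), Mul(7077, Rational(-1, 2368))) = Add(Mul(Add(1122, -13261), Rational(-1, 1767)), Rational(-7077, 2368)) = Add(Mul(-12139, Rational(-1, 1767)), Rational(-7077, 2368)) = Add(Rational(12139, 1767), Rational(-7077, 2368)) = Rational(16240093, 4184256)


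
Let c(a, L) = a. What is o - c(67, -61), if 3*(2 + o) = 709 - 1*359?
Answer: 143/3 ≈ 47.667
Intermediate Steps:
o = 344/3 (o = -2 + (709 - 1*359)/3 = -2 + (709 - 359)/3 = -2 + (1/3)*350 = -2 + 350/3 = 344/3 ≈ 114.67)
o - c(67, -61) = 344/3 - 1*67 = 344/3 - 67 = 143/3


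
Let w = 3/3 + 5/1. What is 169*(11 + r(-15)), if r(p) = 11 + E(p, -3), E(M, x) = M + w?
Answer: 2197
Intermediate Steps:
w = 6 (w = 3*(⅓) + 5*1 = 1 + 5 = 6)
E(M, x) = 6 + M (E(M, x) = M + 6 = 6 + M)
r(p) = 17 + p (r(p) = 11 + (6 + p) = 17 + p)
169*(11 + r(-15)) = 169*(11 + (17 - 15)) = 169*(11 + 2) = 169*13 = 2197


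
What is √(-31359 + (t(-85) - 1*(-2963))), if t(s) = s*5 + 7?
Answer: I*√28814 ≈ 169.75*I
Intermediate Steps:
t(s) = 7 + 5*s (t(s) = 5*s + 7 = 7 + 5*s)
√(-31359 + (t(-85) - 1*(-2963))) = √(-31359 + ((7 + 5*(-85)) - 1*(-2963))) = √(-31359 + ((7 - 425) + 2963)) = √(-31359 + (-418 + 2963)) = √(-31359 + 2545) = √(-28814) = I*√28814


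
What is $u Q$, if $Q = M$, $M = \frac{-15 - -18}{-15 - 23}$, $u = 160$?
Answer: $- \frac{240}{19} \approx -12.632$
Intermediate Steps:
$M = - \frac{3}{38}$ ($M = \frac{-15 + 18}{-38} = 3 \left(- \frac{1}{38}\right) = - \frac{3}{38} \approx -0.078947$)
$Q = - \frac{3}{38} \approx -0.078947$
$u Q = 160 \left(- \frac{3}{38}\right) = - \frac{240}{19}$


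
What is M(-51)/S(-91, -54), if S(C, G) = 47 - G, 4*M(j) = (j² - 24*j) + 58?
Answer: 3883/404 ≈ 9.6114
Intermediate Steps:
M(j) = 29/2 - 6*j + j²/4 (M(j) = ((j² - 24*j) + 58)/4 = (58 + j² - 24*j)/4 = 29/2 - 6*j + j²/4)
M(-51)/S(-91, -54) = (29/2 - 6*(-51) + (¼)*(-51)²)/(47 - 1*(-54)) = (29/2 + 306 + (¼)*2601)/(47 + 54) = (29/2 + 306 + 2601/4)/101 = (3883/4)*(1/101) = 3883/404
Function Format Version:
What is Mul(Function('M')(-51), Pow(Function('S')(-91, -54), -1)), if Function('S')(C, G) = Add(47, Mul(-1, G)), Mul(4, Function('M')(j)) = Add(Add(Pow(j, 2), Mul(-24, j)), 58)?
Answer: Rational(3883, 404) ≈ 9.6114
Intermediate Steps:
Function('M')(j) = Add(Rational(29, 2), Mul(-6, j), Mul(Rational(1, 4), Pow(j, 2))) (Function('M')(j) = Mul(Rational(1, 4), Add(Add(Pow(j, 2), Mul(-24, j)), 58)) = Mul(Rational(1, 4), Add(58, Pow(j, 2), Mul(-24, j))) = Add(Rational(29, 2), Mul(-6, j), Mul(Rational(1, 4), Pow(j, 2))))
Mul(Function('M')(-51), Pow(Function('S')(-91, -54), -1)) = Mul(Add(Rational(29, 2), Mul(-6, -51), Mul(Rational(1, 4), Pow(-51, 2))), Pow(Add(47, Mul(-1, -54)), -1)) = Mul(Add(Rational(29, 2), 306, Mul(Rational(1, 4), 2601)), Pow(Add(47, 54), -1)) = Mul(Add(Rational(29, 2), 306, Rational(2601, 4)), Pow(101, -1)) = Mul(Rational(3883, 4), Rational(1, 101)) = Rational(3883, 404)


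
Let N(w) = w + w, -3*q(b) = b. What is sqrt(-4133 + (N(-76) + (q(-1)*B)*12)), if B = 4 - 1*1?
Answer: I*sqrt(4273) ≈ 65.368*I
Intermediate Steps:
q(b) = -b/3
N(w) = 2*w
B = 3 (B = 4 - 1 = 3)
sqrt(-4133 + (N(-76) + (q(-1)*B)*12)) = sqrt(-4133 + (2*(-76) + (-1/3*(-1)*3)*12)) = sqrt(-4133 + (-152 + ((1/3)*3)*12)) = sqrt(-4133 + (-152 + 1*12)) = sqrt(-4133 + (-152 + 12)) = sqrt(-4133 - 140) = sqrt(-4273) = I*sqrt(4273)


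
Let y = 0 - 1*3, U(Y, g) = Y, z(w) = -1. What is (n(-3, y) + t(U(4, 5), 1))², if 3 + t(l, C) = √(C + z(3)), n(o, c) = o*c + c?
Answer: 9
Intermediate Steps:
y = -3 (y = 0 - 3 = -3)
n(o, c) = c + c*o (n(o, c) = c*o + c = c + c*o)
t(l, C) = -3 + √(-1 + C) (t(l, C) = -3 + √(C - 1) = -3 + √(-1 + C))
(n(-3, y) + t(U(4, 5), 1))² = (-3*(1 - 3) + (-3 + √(-1 + 1)))² = (-3*(-2) + (-3 + √0))² = (6 + (-3 + 0))² = (6 - 3)² = 3² = 9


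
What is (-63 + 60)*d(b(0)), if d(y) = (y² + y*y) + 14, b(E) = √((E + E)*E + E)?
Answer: -42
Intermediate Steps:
b(E) = √(E + 2*E²) (b(E) = √((2*E)*E + E) = √(2*E² + E) = √(E + 2*E²))
d(y) = 14 + 2*y² (d(y) = (y² + y²) + 14 = 2*y² + 14 = 14 + 2*y²)
(-63 + 60)*d(b(0)) = (-63 + 60)*(14 + 2*(√(0*(1 + 2*0)))²) = -3*(14 + 2*(√(0*(1 + 0)))²) = -3*(14 + 2*(√(0*1))²) = -3*(14 + 2*(√0)²) = -3*(14 + 2*0²) = -3*(14 + 2*0) = -3*(14 + 0) = -3*14 = -42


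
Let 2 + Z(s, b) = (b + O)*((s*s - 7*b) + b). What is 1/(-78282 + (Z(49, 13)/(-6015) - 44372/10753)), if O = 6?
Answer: -12935859/1012793210485 ≈ -1.2772e-5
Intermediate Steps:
Z(s, b) = -2 + (6 + b)*(s**2 - 6*b) (Z(s, b) = -2 + (b + 6)*((s*s - 7*b) + b) = -2 + (6 + b)*((s**2 - 7*b) + b) = -2 + (6 + b)*(s**2 - 6*b))
1/(-78282 + (Z(49, 13)/(-6015) - 44372/10753)) = 1/(-78282 + ((-2 - 36*13 - 6*13**2 + 6*49**2 + 13*49**2)/(-6015) - 44372/10753)) = 1/(-78282 + ((-2 - 468 - 6*169 + 6*2401 + 13*2401)*(-1/6015) - 44372*1/10753)) = 1/(-78282 + ((-2 - 468 - 1014 + 14406 + 31213)*(-1/6015) - 44372/10753)) = 1/(-78282 + (44135*(-1/6015) - 44372/10753)) = 1/(-78282 + (-8827/1203 - 44372/10753)) = 1/(-78282 - 148296247/12935859) = 1/(-1012793210485/12935859) = -12935859/1012793210485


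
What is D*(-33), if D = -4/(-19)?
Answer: -132/19 ≈ -6.9474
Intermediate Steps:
D = 4/19 (D = -4*(-1/19) = 4/19 ≈ 0.21053)
D*(-33) = (4/19)*(-33) = -132/19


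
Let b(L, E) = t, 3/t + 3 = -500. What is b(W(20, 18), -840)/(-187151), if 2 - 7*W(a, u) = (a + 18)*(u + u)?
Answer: 3/94136953 ≈ 3.1868e-8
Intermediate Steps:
t = -3/503 (t = 3/(-3 - 500) = 3/(-503) = 3*(-1/503) = -3/503 ≈ -0.0059642)
W(a, u) = 2/7 - 2*u*(18 + a)/7 (W(a, u) = 2/7 - (a + 18)*(u + u)/7 = 2/7 - (18 + a)*2*u/7 = 2/7 - 2*u*(18 + a)/7)
b(L, E) = -3/503
b(W(20, 18), -840)/(-187151) = -3/503/(-187151) = -3/503*(-1/187151) = 3/94136953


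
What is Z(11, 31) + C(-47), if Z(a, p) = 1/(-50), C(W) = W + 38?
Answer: -451/50 ≈ -9.0200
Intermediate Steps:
C(W) = 38 + W
Z(a, p) = -1/50
Z(11, 31) + C(-47) = -1/50 + (38 - 47) = -1/50 - 9 = -451/50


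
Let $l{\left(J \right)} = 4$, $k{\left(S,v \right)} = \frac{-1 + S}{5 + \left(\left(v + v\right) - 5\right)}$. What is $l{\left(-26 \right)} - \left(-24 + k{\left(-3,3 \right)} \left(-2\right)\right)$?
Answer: $\frac{80}{3} \approx 26.667$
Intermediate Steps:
$k{\left(S,v \right)} = \frac{-1 + S}{2 v}$ ($k{\left(S,v \right)} = \frac{-1 + S}{5 + \left(2 v - 5\right)} = \frac{-1 + S}{5 + \left(-5 + 2 v\right)} = \frac{-1 + S}{2 v}$)
$l{\left(-26 \right)} - \left(-24 + k{\left(-3,3 \right)} \left(-2\right)\right) = 4 - \left(-24 + \frac{-1 - 3}{2 \cdot 3} \left(-2\right)\right) = 4 - \left(-24 + \frac{1}{2} \cdot \frac{1}{3} \left(-4\right) \left(-2\right)\right) = 4 - \left(-24 - - \frac{4}{3}\right) = 4 - \left(-24 + \frac{4}{3}\right) = 4 - - \frac{68}{3} = 4 + \frac{68}{3} = \frac{80}{3}$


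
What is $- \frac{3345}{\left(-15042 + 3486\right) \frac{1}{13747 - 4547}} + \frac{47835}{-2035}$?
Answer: $\frac{1034538479}{391941} \approx 2639.5$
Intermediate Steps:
$- \frac{3345}{\left(-15042 + 3486\right) \frac{1}{13747 - 4547}} + \frac{47835}{-2035} = - \frac{3345}{\left(-11556\right) \frac{1}{9200}} + 47835 \left(- \frac{1}{2035}\right) = - \frac{3345}{\left(-11556\right) \frac{1}{9200}} - \frac{9567}{407} = - \frac{3345}{- \frac{2889}{2300}} - \frac{9567}{407} = \left(-3345\right) \left(- \frac{2300}{2889}\right) - \frac{9567}{407} = \frac{2564500}{963} - \frac{9567}{407} = \frac{1034538479}{391941}$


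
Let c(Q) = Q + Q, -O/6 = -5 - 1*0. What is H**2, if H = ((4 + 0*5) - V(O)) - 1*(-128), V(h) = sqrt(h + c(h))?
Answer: 17514 - 792*sqrt(10) ≈ 15009.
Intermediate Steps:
O = 30 (O = -6*(-5 - 1*0) = -6*(-5 + 0) = -6*(-5) = 30)
c(Q) = 2*Q
V(h) = sqrt(3)*sqrt(h) (V(h) = sqrt(h + 2*h) = sqrt(3*h) = sqrt(3)*sqrt(h))
H = 132 - 3*sqrt(10) (H = ((4 + 0*5) - sqrt(3)*sqrt(30)) - 1*(-128) = ((4 + 0) - 3*sqrt(10)) + 128 = (4 - 3*sqrt(10)) + 128 = 132 - 3*sqrt(10) ≈ 122.51)
H**2 = (132 - 3*sqrt(10))**2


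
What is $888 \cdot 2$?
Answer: $1776$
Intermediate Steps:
$888 \cdot 2 = 1776$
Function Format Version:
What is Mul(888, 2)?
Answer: 1776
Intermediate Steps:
Mul(888, 2) = 1776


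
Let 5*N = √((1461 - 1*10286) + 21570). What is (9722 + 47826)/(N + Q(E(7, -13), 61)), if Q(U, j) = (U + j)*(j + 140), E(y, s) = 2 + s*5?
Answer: -115671480/805471 - 57548*√12745/805471 ≈ -151.67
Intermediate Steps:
E(y, s) = 2 + 5*s
Q(U, j) = (140 + j)*(U + j) (Q(U, j) = (U + j)*(140 + j) = (140 + j)*(U + j))
N = √12745/5 (N = √((1461 - 1*10286) + 21570)/5 = √((1461 - 10286) + 21570)/5 = √(-8825 + 21570)/5 = √12745/5 ≈ 22.579)
(9722 + 47826)/(N + Q(E(7, -13), 61)) = (9722 + 47826)/(√12745/5 + (61² + 140*(2 + 5*(-13)) + 140*61 + (2 + 5*(-13))*61)) = 57548/(√12745/5 + (3721 + 140*(2 - 65) + 8540 + (2 - 65)*61)) = 57548/(√12745/5 + (3721 + 140*(-63) + 8540 - 63*61)) = 57548/(√12745/5 + (3721 - 8820 + 8540 - 3843)) = 57548/(√12745/5 - 402) = 57548/(-402 + √12745/5)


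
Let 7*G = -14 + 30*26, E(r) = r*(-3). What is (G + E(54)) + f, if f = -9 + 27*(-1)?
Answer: -620/7 ≈ -88.571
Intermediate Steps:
E(r) = -3*r
G = 766/7 (G = (-14 + 30*26)/7 = (-14 + 780)/7 = (⅐)*766 = 766/7 ≈ 109.43)
f = -36 (f = -9 - 27 = -36)
(G + E(54)) + f = (766/7 - 3*54) - 36 = (766/7 - 162) - 36 = -368/7 - 36 = -620/7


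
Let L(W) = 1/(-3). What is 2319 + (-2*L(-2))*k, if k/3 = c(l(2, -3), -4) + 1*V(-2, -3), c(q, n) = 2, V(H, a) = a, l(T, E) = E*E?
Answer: 2317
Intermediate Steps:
l(T, E) = E²
k = -3 (k = 3*(2 + 1*(-3)) = 3*(2 - 3) = 3*(-1) = -3)
L(W) = -⅓
2319 + (-2*L(-2))*k = 2319 - 2*(-⅓)*(-3) = 2319 + (⅔)*(-3) = 2319 - 2 = 2317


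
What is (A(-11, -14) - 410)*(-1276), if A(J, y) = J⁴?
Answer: -18158756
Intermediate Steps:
(A(-11, -14) - 410)*(-1276) = ((-11)⁴ - 410)*(-1276) = (14641 - 410)*(-1276) = 14231*(-1276) = -18158756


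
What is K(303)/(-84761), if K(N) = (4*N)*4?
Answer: -4848/84761 ≈ -0.057196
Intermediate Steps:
K(N) = 16*N
K(303)/(-84761) = (16*303)/(-84761) = 4848*(-1/84761) = -4848/84761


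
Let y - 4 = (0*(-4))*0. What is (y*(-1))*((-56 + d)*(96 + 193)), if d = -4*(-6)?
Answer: 36992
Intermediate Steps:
d = 24
y = 4 (y = 4 + (0*(-4))*0 = 4 + 0*0 = 4 + 0 = 4)
(y*(-1))*((-56 + d)*(96 + 193)) = (4*(-1))*((-56 + 24)*(96 + 193)) = -(-128)*289 = -4*(-9248) = 36992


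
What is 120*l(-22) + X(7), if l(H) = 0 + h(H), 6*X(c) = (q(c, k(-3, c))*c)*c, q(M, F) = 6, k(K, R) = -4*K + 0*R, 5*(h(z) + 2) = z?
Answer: -719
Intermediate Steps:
h(z) = -2 + z/5
k(K, R) = -4*K (k(K, R) = -4*K + 0 = -4*K)
X(c) = c**2 (X(c) = ((6*c)*c)/6 = (6*c**2)/6 = c**2)
l(H) = -2 + H/5 (l(H) = 0 + (-2 + H/5) = -2 + H/5)
120*l(-22) + X(7) = 120*(-2 + (1/5)*(-22)) + 7**2 = 120*(-2 - 22/5) + 49 = 120*(-32/5) + 49 = -768 + 49 = -719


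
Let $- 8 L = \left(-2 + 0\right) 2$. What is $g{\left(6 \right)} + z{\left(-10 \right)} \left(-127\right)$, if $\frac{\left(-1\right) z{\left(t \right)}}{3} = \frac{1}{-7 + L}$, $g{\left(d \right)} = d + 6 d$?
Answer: $- \frac{216}{13} \approx -16.615$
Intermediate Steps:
$g{\left(d \right)} = 7 d$
$L = \frac{1}{2}$ ($L = - \frac{\left(-2 + 0\right) 2}{8} = - \frac{\left(-2\right) 2}{8} = \left(- \frac{1}{8}\right) \left(-4\right) = \frac{1}{2} \approx 0.5$)
$z{\left(t \right)} = \frac{6}{13}$ ($z{\left(t \right)} = - \frac{3}{-7 + \frac{1}{2}} = - \frac{3}{- \frac{13}{2}} = \left(-3\right) \left(- \frac{2}{13}\right) = \frac{6}{13}$)
$g{\left(6 \right)} + z{\left(-10 \right)} \left(-127\right) = 7 \cdot 6 + \frac{6}{13} \left(-127\right) = 42 - \frac{762}{13} = - \frac{216}{13}$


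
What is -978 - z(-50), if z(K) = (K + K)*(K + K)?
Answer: -10978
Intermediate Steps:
z(K) = 4*K² (z(K) = (2*K)*(2*K) = 4*K²)
-978 - z(-50) = -978 - 4*(-50)² = -978 - 4*2500 = -978 - 1*10000 = -978 - 10000 = -10978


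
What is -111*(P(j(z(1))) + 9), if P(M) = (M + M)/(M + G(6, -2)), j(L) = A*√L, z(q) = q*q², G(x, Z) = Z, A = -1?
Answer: -1073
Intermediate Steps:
z(q) = q³
j(L) = -√L
P(M) = 2*M/(-2 + M) (P(M) = (M + M)/(M - 2) = (2*M)/(-2 + M) = 2*M/(-2 + M))
-111*(P(j(z(1))) + 9) = -111*(2*(-√(1³))/(-2 - √(1³)) + 9) = -111*(2*(-√1)/(-2 - √1) + 9) = -111*(2*(-1*1)/(-2 - 1*1) + 9) = -111*(2*(-1)/(-2 - 1) + 9) = -111*(2*(-1)/(-3) + 9) = -111*(2*(-1)*(-⅓) + 9) = -111*(⅔ + 9) = -111*29/3 = -1073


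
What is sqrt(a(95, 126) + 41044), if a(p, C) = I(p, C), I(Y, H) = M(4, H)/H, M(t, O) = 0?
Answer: 2*sqrt(10261) ≈ 202.59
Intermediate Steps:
I(Y, H) = 0 (I(Y, H) = 0/H = 0)
a(p, C) = 0
sqrt(a(95, 126) + 41044) = sqrt(0 + 41044) = sqrt(41044) = 2*sqrt(10261)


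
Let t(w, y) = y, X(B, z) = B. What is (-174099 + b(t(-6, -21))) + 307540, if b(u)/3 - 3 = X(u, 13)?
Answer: 133387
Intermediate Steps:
b(u) = 9 + 3*u
(-174099 + b(t(-6, -21))) + 307540 = (-174099 + (9 + 3*(-21))) + 307540 = (-174099 + (9 - 63)) + 307540 = (-174099 - 54) + 307540 = -174153 + 307540 = 133387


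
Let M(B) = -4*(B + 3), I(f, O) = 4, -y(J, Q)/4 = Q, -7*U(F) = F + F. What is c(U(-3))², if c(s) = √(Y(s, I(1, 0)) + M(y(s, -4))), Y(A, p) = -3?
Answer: -79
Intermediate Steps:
U(F) = -2*F/7 (U(F) = -(F + F)/7 = -2*F/7)
y(J, Q) = -4*Q
M(B) = -12 - 4*B (M(B) = -4*(3 + B) = -12 - 4*B)
c(s) = I*√79 (c(s) = √(-3 + (-12 - (-16)*(-4))) = √(-3 + (-12 - 4*16)) = √(-3 + (-12 - 64)) = √(-3 - 76) = √(-79) = I*√79)
c(U(-3))² = (I*√79)² = -79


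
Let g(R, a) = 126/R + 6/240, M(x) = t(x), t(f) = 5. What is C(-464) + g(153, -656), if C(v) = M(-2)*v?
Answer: -1577023/680 ≈ -2319.2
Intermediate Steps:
M(x) = 5
g(R, a) = 1/40 + 126/R (g(R, a) = 126/R + 6*(1/240) = 126/R + 1/40 = 1/40 + 126/R)
C(v) = 5*v
C(-464) + g(153, -656) = 5*(-464) + (1/40)*(5040 + 153)/153 = -2320 + (1/40)*(1/153)*5193 = -2320 + 577/680 = -1577023/680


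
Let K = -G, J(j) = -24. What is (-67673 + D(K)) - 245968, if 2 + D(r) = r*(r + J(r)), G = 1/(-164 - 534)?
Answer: -152808140923/487204 ≈ -3.1364e+5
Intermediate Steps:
G = -1/698 (G = 1/(-698) = -1/698 ≈ -0.0014327)
K = 1/698 (K = -1*(-1/698) = 1/698 ≈ 0.0014327)
D(r) = -2 + r*(-24 + r) (D(r) = -2 + r*(r - 24) = -2 + r*(-24 + r))
(-67673 + D(K)) - 245968 = (-67673 + (-2 + (1/698)² - 24*1/698)) - 245968 = (-67673 + (-2 + 1/487204 - 12/349)) - 245968 = (-67673 - 991159/487204) - 245968 = -32971547451/487204 - 245968 = -152808140923/487204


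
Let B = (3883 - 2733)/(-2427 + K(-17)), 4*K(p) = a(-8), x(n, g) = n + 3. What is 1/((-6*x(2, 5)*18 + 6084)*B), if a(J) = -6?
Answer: -1619/4250400 ≈ -0.00038091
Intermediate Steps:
x(n, g) = 3 + n
K(p) = -3/2 (K(p) = (¼)*(-6) = -3/2)
B = -2300/4857 (B = (3883 - 2733)/(-2427 - 3/2) = 1150/(-4857/2) = 1150*(-2/4857) = -2300/4857 ≈ -0.47354)
1/((-6*x(2, 5)*18 + 6084)*B) = 1/((-6*(3 + 2)*18 + 6084)*(-2300/4857)) = -4857/2300/(-6*5*18 + 6084) = -4857/2300/(-30*18 + 6084) = -4857/2300/(-540 + 6084) = -4857/2300/5544 = (1/5544)*(-4857/2300) = -1619/4250400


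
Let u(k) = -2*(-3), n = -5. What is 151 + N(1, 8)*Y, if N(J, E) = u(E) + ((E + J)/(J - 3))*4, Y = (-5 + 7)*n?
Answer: 271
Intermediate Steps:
u(k) = 6
Y = -10 (Y = (-5 + 7)*(-5) = 2*(-5) = -10)
N(J, E) = 6 + 4*(E + J)/(-3 + J) (N(J, E) = 6 + ((E + J)/(J - 3))*4 = 6 + ((E + J)/(-3 + J))*4 = 6 + 4*(E + J)/(-3 + J))
151 + N(1, 8)*Y = 151 + (2*(-9 + 2*8 + 5*1)/(-3 + 1))*(-10) = 151 + (2*(-9 + 16 + 5)/(-2))*(-10) = 151 + (2*(-½)*12)*(-10) = 151 - 12*(-10) = 151 + 120 = 271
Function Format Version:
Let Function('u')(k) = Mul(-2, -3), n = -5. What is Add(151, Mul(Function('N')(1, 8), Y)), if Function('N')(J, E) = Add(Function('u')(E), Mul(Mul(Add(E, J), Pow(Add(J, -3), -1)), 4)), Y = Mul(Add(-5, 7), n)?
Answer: 271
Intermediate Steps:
Function('u')(k) = 6
Y = -10 (Y = Mul(Add(-5, 7), -5) = Mul(2, -5) = -10)
Function('N')(J, E) = Add(6, Mul(4, Pow(Add(-3, J), -1), Add(E, J))) (Function('N')(J, E) = Add(6, Mul(Mul(Add(E, J), Pow(Add(J, -3), -1)), 4)) = Add(6, Mul(Mul(Add(E, J), Pow(Add(-3, J), -1)), 4)) = Add(6, Mul(Mul(Pow(Add(-3, J), -1), Add(E, J)), 4)) = Add(6, Mul(4, Pow(Add(-3, J), -1), Add(E, J))))
Add(151, Mul(Function('N')(1, 8), Y)) = Add(151, Mul(Mul(2, Pow(Add(-3, 1), -1), Add(-9, Mul(2, 8), Mul(5, 1))), -10)) = Add(151, Mul(Mul(2, Pow(-2, -1), Add(-9, 16, 5)), -10)) = Add(151, Mul(Mul(2, Rational(-1, 2), 12), -10)) = Add(151, Mul(-12, -10)) = Add(151, 120) = 271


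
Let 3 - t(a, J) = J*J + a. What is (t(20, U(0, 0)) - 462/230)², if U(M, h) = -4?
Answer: 16208676/13225 ≈ 1225.6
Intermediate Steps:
t(a, J) = 3 - a - J² (t(a, J) = 3 - (J*J + a) = 3 - (J² + a) = 3 - (a + J²) = 3 + (-a - J²) = 3 - a - J²)
(t(20, U(0, 0)) - 462/230)² = ((3 - 1*20 - 1*(-4)²) - 462/230)² = ((3 - 20 - 1*16) - 462*1/230)² = ((3 - 20 - 16) - 231/115)² = (-33 - 231/115)² = (-4026/115)² = 16208676/13225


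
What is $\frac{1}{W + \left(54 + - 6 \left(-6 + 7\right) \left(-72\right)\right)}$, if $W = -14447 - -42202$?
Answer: $\frac{1}{28241} \approx 3.541 \cdot 10^{-5}$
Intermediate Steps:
$W = 27755$ ($W = -14447 + 42202 = 27755$)
$\frac{1}{W + \left(54 + - 6 \left(-6 + 7\right) \left(-72\right)\right)} = \frac{1}{27755 + \left(54 + - 6 \left(-6 + 7\right) \left(-72\right)\right)} = \frac{1}{27755 + \left(54 + \left(-6\right) 1 \left(-72\right)\right)} = \frac{1}{27755 + \left(54 - -432\right)} = \frac{1}{27755 + \left(54 + 432\right)} = \frac{1}{27755 + 486} = \frac{1}{28241}$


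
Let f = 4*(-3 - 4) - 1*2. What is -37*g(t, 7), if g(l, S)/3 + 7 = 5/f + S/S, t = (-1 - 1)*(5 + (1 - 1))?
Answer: 1369/2 ≈ 684.50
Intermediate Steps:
t = -10 (t = -2*(5 + 0) = -2*5 = -10)
f = -30 (f = 4*(-7) - 2 = -28 - 2 = -30)
g(l, S) = -37/2 (g(l, S) = -21 + 3*(5/(-30) + S/S) = -21 + 3*(5*(-1/30) + 1) = -21 + 3*(-⅙ + 1) = -21 + 3*(⅚) = -21 + 5/2 = -37/2)
-37*g(t, 7) = -37*(-37/2) = 1369/2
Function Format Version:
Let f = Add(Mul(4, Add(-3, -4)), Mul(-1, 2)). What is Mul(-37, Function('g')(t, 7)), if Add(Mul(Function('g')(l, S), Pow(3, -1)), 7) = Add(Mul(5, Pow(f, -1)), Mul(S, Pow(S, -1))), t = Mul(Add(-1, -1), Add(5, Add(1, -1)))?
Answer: Rational(1369, 2) ≈ 684.50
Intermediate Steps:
t = -10 (t = Mul(-2, Add(5, 0)) = Mul(-2, 5) = -10)
f = -30 (f = Add(Mul(4, -7), -2) = Add(-28, -2) = -30)
Function('g')(l, S) = Rational(-37, 2) (Function('g')(l, S) = Add(-21, Mul(3, Add(Mul(5, Pow(-30, -1)), Mul(S, Pow(S, -1))))) = Add(-21, Mul(3, Add(Mul(5, Rational(-1, 30)), 1))) = Add(-21, Mul(3, Add(Rational(-1, 6), 1))) = Add(-21, Mul(3, Rational(5, 6))) = Add(-21, Rational(5, 2)) = Rational(-37, 2))
Mul(-37, Function('g')(t, 7)) = Mul(-37, Rational(-37, 2)) = Rational(1369, 2)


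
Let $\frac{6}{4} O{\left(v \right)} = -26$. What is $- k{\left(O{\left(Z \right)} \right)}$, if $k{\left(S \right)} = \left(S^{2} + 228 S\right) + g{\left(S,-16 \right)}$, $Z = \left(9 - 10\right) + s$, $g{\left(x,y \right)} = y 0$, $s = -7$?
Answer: $\frac{32864}{9} \approx 3651.6$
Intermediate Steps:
$g{\left(x,y \right)} = 0$
$Z = -8$ ($Z = \left(9 - 10\right) - 7 = -1 - 7 = -8$)
$O{\left(v \right)} = - \frac{52}{3}$ ($O{\left(v \right)} = \frac{2}{3} \left(-26\right) = - \frac{52}{3}$)
$k{\left(S \right)} = S^{2} + 228 S$ ($k{\left(S \right)} = \left(S^{2} + 228 S\right) + 0 = S^{2} + 228 S$)
$- k{\left(O{\left(Z \right)} \right)} = - \frac{\left(-52\right) \left(228 - \frac{52}{3}\right)}{3} = - \frac{\left(-52\right) 632}{3 \cdot 3} = \left(-1\right) \left(- \frac{32864}{9}\right) = \frac{32864}{9}$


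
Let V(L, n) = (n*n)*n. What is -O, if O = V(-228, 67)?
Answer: -300763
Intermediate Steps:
V(L, n) = n**3 (V(L, n) = n**2*n = n**3)
O = 300763 (O = 67**3 = 300763)
-O = -1*300763 = -300763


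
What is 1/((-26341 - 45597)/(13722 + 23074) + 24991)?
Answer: 18398/459748449 ≈ 4.0018e-5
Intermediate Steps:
1/((-26341 - 45597)/(13722 + 23074) + 24991) = 1/(-71938/36796 + 24991) = 1/(-71938*1/36796 + 24991) = 1/(-35969/18398 + 24991) = 1/(459748449/18398) = 18398/459748449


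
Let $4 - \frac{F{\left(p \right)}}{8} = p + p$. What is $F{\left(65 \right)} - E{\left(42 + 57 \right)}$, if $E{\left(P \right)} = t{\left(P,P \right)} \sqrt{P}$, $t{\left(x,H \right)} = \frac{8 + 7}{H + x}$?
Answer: $-1008 - \frac{5 \sqrt{11}}{22} \approx -1008.8$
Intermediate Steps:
$t{\left(x,H \right)} = \frac{15}{H + x}$
$E{\left(P \right)} = \frac{15}{2 \sqrt{P}}$ ($E{\left(P \right)} = \frac{15}{P + P} \sqrt{P} = \frac{15}{2 P} \sqrt{P} = \frac{15}{2 \sqrt{P}}$)
$F{\left(p \right)} = 32 - 16 p$ ($F{\left(p \right)} = 32 - 8 \left(p + p\right) = 32 - 8 \cdot 2 p = 32 - 16 p$)
$F{\left(65 \right)} - E{\left(42 + 57 \right)} = \left(32 - 1040\right) - \frac{15}{2 \sqrt{42 + 57}} = \left(32 - 1040\right) - \frac{15}{2 \cdot 3 \sqrt{11}} = -1008 - \frac{15 \frac{\sqrt{11}}{33}}{2} = -1008 - \frac{5 \sqrt{11}}{22}$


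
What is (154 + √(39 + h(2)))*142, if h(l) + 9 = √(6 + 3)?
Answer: 21868 + 142*√33 ≈ 22684.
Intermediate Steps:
h(l) = -6 (h(l) = -9 + √(6 + 3) = -9 + √9 = -9 + 3 = -6)
(154 + √(39 + h(2)))*142 = (154 + √(39 - 6))*142 = (154 + √33)*142 = 21868 + 142*√33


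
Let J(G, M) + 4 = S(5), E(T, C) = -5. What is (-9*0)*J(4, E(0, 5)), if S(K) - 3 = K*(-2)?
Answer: 0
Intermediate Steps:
S(K) = 3 - 2*K (S(K) = 3 + K*(-2) = 3 - 2*K)
J(G, M) = -11 (J(G, M) = -4 + (3 - 2*5) = -4 + (3 - 10) = -4 - 7 = -11)
(-9*0)*J(4, E(0, 5)) = -9*0*(-11) = 0*(-11) = 0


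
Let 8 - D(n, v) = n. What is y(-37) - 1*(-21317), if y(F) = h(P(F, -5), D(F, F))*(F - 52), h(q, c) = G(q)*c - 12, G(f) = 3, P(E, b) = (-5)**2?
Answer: 10370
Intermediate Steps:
P(E, b) = 25
D(n, v) = 8 - n
h(q, c) = -12 + 3*c (h(q, c) = 3*c - 12 = -12 + 3*c)
y(F) = (-52 + F)*(12 - 3*F) (y(F) = (-12 + 3*(8 - F))*(F - 52) = (-12 + (24 - 3*F))*(-52 + F) = (12 - 3*F)*(-52 + F) = (-52 + F)*(12 - 3*F))
y(-37) - 1*(-21317) = -3*(-52 - 37)*(-4 - 37) - 1*(-21317) = -3*(-89)*(-41) + 21317 = -10947 + 21317 = 10370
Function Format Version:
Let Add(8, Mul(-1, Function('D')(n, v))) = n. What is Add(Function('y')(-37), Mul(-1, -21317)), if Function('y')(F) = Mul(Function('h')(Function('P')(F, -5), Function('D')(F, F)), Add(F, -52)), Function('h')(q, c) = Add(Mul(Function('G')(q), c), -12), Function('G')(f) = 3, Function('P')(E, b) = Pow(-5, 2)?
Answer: 10370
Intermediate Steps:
Function('P')(E, b) = 25
Function('D')(n, v) = Add(8, Mul(-1, n))
Function('h')(q, c) = Add(-12, Mul(3, c)) (Function('h')(q, c) = Add(Mul(3, c), -12) = Add(-12, Mul(3, c)))
Function('y')(F) = Mul(Add(-52, F), Add(12, Mul(-3, F))) (Function('y')(F) = Mul(Add(-12, Mul(3, Add(8, Mul(-1, F)))), Add(F, -52)) = Mul(Add(-12, Add(24, Mul(-3, F))), Add(-52, F)) = Mul(Add(12, Mul(-3, F)), Add(-52, F)) = Mul(Add(-52, F), Add(12, Mul(-3, F))))
Add(Function('y')(-37), Mul(-1, -21317)) = Add(Mul(-3, Add(-52, -37), Add(-4, -37)), Mul(-1, -21317)) = Add(Mul(-3, -89, -41), 21317) = Add(-10947, 21317) = 10370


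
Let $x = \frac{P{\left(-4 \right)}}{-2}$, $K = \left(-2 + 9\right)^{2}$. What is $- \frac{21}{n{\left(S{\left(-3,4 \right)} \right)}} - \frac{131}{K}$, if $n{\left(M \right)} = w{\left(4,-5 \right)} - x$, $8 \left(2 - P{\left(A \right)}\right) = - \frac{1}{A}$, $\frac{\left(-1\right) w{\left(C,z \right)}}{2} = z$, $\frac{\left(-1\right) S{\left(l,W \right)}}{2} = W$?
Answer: $- \frac{157949}{34447} \approx -4.5853$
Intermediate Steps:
$S{\left(l,W \right)} = - 2 W$
$K = 49$ ($K = 7^{2} = 49$)
$w{\left(C,z \right)} = - 2 z$
$P{\left(A \right)} = 2 + \frac{1}{8 A}$ ($P{\left(A \right)} = 2 - \frac{\left(-1\right) \frac{1}{A}}{8} = 2 + \frac{1}{8 A}$)
$x = - \frac{63}{64}$ ($x = \frac{2 + \frac{1}{8 \left(-4\right)}}{-2} = \left(2 + \frac{1}{8} \left(- \frac{1}{4}\right)\right) \left(- \frac{1}{2}\right) = \left(2 - \frac{1}{32}\right) \left(- \frac{1}{2}\right) = \frac{63}{32} \left(- \frac{1}{2}\right) = - \frac{63}{64} \approx -0.98438$)
$n{\left(M \right)} = \frac{703}{64}$ ($n{\left(M \right)} = \left(-2\right) \left(-5\right) - - \frac{63}{64} = 10 + \frac{63}{64} = \frac{703}{64}$)
$- \frac{21}{n{\left(S{\left(-3,4 \right)} \right)}} - \frac{131}{K} = - \frac{21}{\frac{703}{64}} - \frac{131}{49} = \left(-21\right) \frac{64}{703} - \frac{131}{49} = - \frac{1344}{703} - \frac{131}{49} = - \frac{157949}{34447}$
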